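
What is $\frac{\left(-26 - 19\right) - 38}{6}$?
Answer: $- \frac{83}{6} \approx -13.833$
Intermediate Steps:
$\frac{\left(-26 - 19\right) - 38}{6} = \frac{-45 - 38}{6} = \frac{1}{6} \left(-83\right) = - \frac{83}{6}$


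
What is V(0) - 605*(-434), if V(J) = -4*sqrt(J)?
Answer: 262570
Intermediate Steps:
V(0) - 605*(-434) = -4*sqrt(0) - 605*(-434) = -4*0 + 262570 = 0 + 262570 = 262570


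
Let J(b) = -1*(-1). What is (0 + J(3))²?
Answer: 1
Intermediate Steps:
J(b) = 1
(0 + J(3))² = (0 + 1)² = 1² = 1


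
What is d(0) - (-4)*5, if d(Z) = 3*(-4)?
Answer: 8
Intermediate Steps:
d(Z) = -12
d(0) - (-4)*5 = -12 - (-4)*5 = -12 - 4*(-5) = -12 + 20 = 8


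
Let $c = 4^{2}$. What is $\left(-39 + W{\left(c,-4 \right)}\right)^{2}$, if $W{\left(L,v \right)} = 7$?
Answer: $1024$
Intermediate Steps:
$c = 16$
$\left(-39 + W{\left(c,-4 \right)}\right)^{2} = \left(-39 + 7\right)^{2} = \left(-32\right)^{2} = 1024$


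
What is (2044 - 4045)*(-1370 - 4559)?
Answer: 11863929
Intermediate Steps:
(2044 - 4045)*(-1370 - 4559) = -2001*(-5929) = 11863929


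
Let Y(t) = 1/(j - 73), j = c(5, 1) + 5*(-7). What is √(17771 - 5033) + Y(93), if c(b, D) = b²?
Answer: -1/83 + √12738 ≈ 112.85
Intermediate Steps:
j = -10 (j = 5² + 5*(-7) = 25 - 35 = -10)
Y(t) = -1/83 (Y(t) = 1/(-10 - 73) = 1/(-83) = -1/83)
√(17771 - 5033) + Y(93) = √(17771 - 5033) - 1/83 = √12738 - 1/83 = -1/83 + √12738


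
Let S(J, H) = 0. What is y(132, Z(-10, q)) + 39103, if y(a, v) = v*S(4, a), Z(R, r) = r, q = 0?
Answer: 39103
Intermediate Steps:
y(a, v) = 0 (y(a, v) = v*0 = 0)
y(132, Z(-10, q)) + 39103 = 0 + 39103 = 39103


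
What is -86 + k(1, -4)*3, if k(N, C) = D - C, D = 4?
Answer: -62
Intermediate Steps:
k(N, C) = 4 - C
-86 + k(1, -4)*3 = -86 + (4 - 1*(-4))*3 = -86 + (4 + 4)*3 = -86 + 8*3 = -86 + 24 = -62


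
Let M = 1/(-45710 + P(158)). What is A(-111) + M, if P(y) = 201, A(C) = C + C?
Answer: -10102999/45509 ≈ -222.00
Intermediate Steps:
A(C) = 2*C
M = -1/45509 (M = 1/(-45710 + 201) = 1/(-45509) = -1/45509 ≈ -2.1974e-5)
A(-111) + M = 2*(-111) - 1/45509 = -222 - 1/45509 = -10102999/45509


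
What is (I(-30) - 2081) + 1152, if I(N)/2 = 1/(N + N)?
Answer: -27871/30 ≈ -929.03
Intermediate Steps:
I(N) = 1/N (I(N) = 2/(N + N) = 2/((2*N)) = 2*(1/(2*N)) = 1/N)
(I(-30) - 2081) + 1152 = (1/(-30) - 2081) + 1152 = (-1/30 - 2081) + 1152 = -62431/30 + 1152 = -27871/30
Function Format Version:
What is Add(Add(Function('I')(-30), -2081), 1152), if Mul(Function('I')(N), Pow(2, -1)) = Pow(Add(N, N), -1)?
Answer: Rational(-27871, 30) ≈ -929.03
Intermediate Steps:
Function('I')(N) = Pow(N, -1) (Function('I')(N) = Mul(2, Pow(Add(N, N), -1)) = Mul(2, Pow(Mul(2, N), -1)) = Mul(2, Mul(Rational(1, 2), Pow(N, -1))) = Pow(N, -1))
Add(Add(Function('I')(-30), -2081), 1152) = Add(Add(Pow(-30, -1), -2081), 1152) = Add(Add(Rational(-1, 30), -2081), 1152) = Add(Rational(-62431, 30), 1152) = Rational(-27871, 30)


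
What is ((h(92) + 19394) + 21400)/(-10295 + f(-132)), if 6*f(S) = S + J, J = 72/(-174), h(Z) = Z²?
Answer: -1428482/299195 ≈ -4.7744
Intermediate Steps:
J = -12/29 (J = 72*(-1/174) = -12/29 ≈ -0.41379)
f(S) = -2/29 + S/6 (f(S) = (S - 12/29)/6 = (-12/29 + S)/6 = -2/29 + S/6)
((h(92) + 19394) + 21400)/(-10295 + f(-132)) = ((92² + 19394) + 21400)/(-10295 + (-2/29 + (⅙)*(-132))) = ((8464 + 19394) + 21400)/(-10295 + (-2/29 - 22)) = (27858 + 21400)/(-10295 - 640/29) = 49258/(-299195/29) = 49258*(-29/299195) = -1428482/299195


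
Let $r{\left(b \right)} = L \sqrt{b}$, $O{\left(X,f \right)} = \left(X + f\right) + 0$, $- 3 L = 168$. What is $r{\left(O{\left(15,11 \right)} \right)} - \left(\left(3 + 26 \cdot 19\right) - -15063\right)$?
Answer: $-15560 - 56 \sqrt{26} \approx -15846.0$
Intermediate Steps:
$L = -56$ ($L = \left(- \frac{1}{3}\right) 168 = -56$)
$O{\left(X,f \right)} = X + f$
$r{\left(b \right)} = - 56 \sqrt{b}$
$r{\left(O{\left(15,11 \right)} \right)} - \left(\left(3 + 26 \cdot 19\right) - -15063\right) = - 56 \sqrt{15 + 11} - \left(\left(3 + 26 \cdot 19\right) - -15063\right) = - 56 \sqrt{26} - \left(\left(3 + 494\right) + 15063\right) = - 56 \sqrt{26} - \left(497 + 15063\right) = - 56 \sqrt{26} - 15560 = -15560 - 56 \sqrt{26}$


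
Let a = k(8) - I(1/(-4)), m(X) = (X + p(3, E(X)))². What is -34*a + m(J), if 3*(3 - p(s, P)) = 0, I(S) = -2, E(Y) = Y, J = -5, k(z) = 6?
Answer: -268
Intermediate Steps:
p(s, P) = 3 (p(s, P) = 3 - ⅓*0 = 3 + 0 = 3)
m(X) = (3 + X)² (m(X) = (X + 3)² = (3 + X)²)
a = 8 (a = 6 - 1*(-2) = 6 + 2 = 8)
-34*a + m(J) = -34*8 + (3 - 5)² = -272 + (-2)² = -272 + 4 = -268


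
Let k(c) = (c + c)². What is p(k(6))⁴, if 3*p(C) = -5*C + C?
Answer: 1358954496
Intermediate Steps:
k(c) = 4*c² (k(c) = (2*c)² = 4*c²)
p(C) = -4*C/3 (p(C) = (-5*C + C)/3 = (-4*C)/3 = -4*C/3)
p(k(6))⁴ = (-16*6²/3)⁴ = (-16*36/3)⁴ = (-4/3*144)⁴ = (-192)⁴ = 1358954496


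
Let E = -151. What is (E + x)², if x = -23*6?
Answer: 83521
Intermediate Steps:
x = -138
(E + x)² = (-151 - 138)² = (-289)² = 83521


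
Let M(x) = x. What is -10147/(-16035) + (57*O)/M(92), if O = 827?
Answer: 756807389/1475220 ≈ 513.01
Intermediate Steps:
-10147/(-16035) + (57*O)/M(92) = -10147/(-16035) + (57*827)/92 = -10147*(-1/16035) + 47139*(1/92) = 10147/16035 + 47139/92 = 756807389/1475220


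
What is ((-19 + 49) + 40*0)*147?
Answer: 4410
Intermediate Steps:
((-19 + 49) + 40*0)*147 = (30 + 0)*147 = 30*147 = 4410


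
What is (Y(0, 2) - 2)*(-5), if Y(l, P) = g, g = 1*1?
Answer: 5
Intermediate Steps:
g = 1
Y(l, P) = 1
(Y(0, 2) - 2)*(-5) = (1 - 2)*(-5) = -1*(-5) = 5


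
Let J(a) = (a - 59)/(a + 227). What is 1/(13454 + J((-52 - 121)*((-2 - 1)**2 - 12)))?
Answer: 373/5018572 ≈ 7.4324e-5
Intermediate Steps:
J(a) = (-59 + a)/(227 + a)
1/(13454 + J((-52 - 121)*((-2 - 1)**2 - 12))) = 1/(13454 + (-59 + (-52 - 121)*((-2 - 1)**2 - 12))/(227 + (-52 - 121)*((-2 - 1)**2 - 12))) = 1/(13454 + (-59 - 173*((-3)**2 - 12))/(227 - 173*((-3)**2 - 12))) = 1/(13454 + (-59 - 173*(9 - 12))/(227 - 173*(9 - 12))) = 1/(13454 + (-59 - 173*(-3))/(227 - 173*(-3))) = 1/(13454 + (-59 + 519)/(227 + 519)) = 1/(13454 + 460/746) = 1/(13454 + (1/746)*460) = 1/(13454 + 230/373) = 1/(5018572/373) = 373/5018572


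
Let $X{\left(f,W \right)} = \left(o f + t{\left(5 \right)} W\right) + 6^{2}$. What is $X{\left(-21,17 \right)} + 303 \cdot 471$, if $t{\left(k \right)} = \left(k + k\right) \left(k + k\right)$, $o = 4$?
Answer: $144365$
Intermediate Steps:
$t{\left(k \right)} = 4 k^{2}$ ($t{\left(k \right)} = 2 k 2 k = 4 k^{2}$)
$X{\left(f,W \right)} = 36 + 4 f + 100 W$ ($X{\left(f,W \right)} = \left(4 f + 4 \cdot 5^{2} W\right) + 6^{2} = \left(4 f + 4 \cdot 25 W\right) + 36 = \left(4 f + 100 W\right) + 36 = 36 + 4 f + 100 W$)
$X{\left(-21,17 \right)} + 303 \cdot 471 = \left(36 + 4 \left(-21\right) + 100 \cdot 17\right) + 303 \cdot 471 = \left(36 - 84 + 1700\right) + 142713 = 1652 + 142713 = 144365$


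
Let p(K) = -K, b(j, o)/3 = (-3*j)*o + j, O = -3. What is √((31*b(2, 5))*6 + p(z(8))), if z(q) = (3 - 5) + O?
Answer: I*√15619 ≈ 124.98*I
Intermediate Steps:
b(j, o) = 3*j - 9*j*o (b(j, o) = 3*((-3*j)*o + j) = 3*(-3*j*o + j) = 3*(j - 3*j*o) = 3*j - 9*j*o)
z(q) = -5 (z(q) = (3 - 5) - 3 = -2 - 3 = -5)
√((31*b(2, 5))*6 + p(z(8))) = √((31*(3*2*(1 - 3*5)))*6 - 1*(-5)) = √((31*(3*2*(1 - 15)))*6 + 5) = √((31*(3*2*(-14)))*6 + 5) = √((31*(-84))*6 + 5) = √(-2604*6 + 5) = √(-15624 + 5) = √(-15619) = I*√15619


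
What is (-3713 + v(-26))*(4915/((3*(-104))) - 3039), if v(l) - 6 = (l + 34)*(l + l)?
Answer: 3929561209/312 ≈ 1.2595e+7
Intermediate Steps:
v(l) = 6 + 2*l*(34 + l) (v(l) = 6 + (l + 34)*(l + l) = 6 + (34 + l)*(2*l) = 6 + 2*l*(34 + l))
(-3713 + v(-26))*(4915/((3*(-104))) - 3039) = (-3713 + (6 + 2*(-26)² + 68*(-26)))*(4915/((3*(-104))) - 3039) = (-3713 + (6 + 2*676 - 1768))*(4915/(-312) - 3039) = (-3713 + (6 + 1352 - 1768))*(4915*(-1/312) - 3039) = (-3713 - 410)*(-4915/312 - 3039) = -4123*(-953083/312) = 3929561209/312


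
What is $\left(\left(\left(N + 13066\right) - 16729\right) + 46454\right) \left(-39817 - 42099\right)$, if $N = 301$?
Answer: $-3529924272$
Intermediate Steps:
$\left(\left(\left(N + 13066\right) - 16729\right) + 46454\right) \left(-39817 - 42099\right) = \left(\left(\left(301 + 13066\right) - 16729\right) + 46454\right) \left(-39817 - 42099\right) = \left(\left(13367 - 16729\right) + 46454\right) \left(-81916\right) = \left(-3362 + 46454\right) \left(-81916\right) = 43092 \left(-81916\right) = -3529924272$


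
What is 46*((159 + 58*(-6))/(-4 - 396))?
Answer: 4347/200 ≈ 21.735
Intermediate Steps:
46*((159 + 58*(-6))/(-4 - 396)) = 46*((159 - 348)/(-400)) = 46*(-189*(-1/400)) = 46*(189/400) = 4347/200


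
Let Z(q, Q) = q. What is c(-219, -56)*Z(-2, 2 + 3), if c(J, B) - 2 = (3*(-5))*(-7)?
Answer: -214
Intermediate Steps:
c(J, B) = 107 (c(J, B) = 2 + (3*(-5))*(-7) = 2 - 15*(-7) = 2 + 105 = 107)
c(-219, -56)*Z(-2, 2 + 3) = 107*(-2) = -214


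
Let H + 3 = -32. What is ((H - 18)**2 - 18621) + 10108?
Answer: -5704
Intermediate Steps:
H = -35 (H = -3 - 32 = -35)
((H - 18)**2 - 18621) + 10108 = ((-35 - 18)**2 - 18621) + 10108 = ((-53)**2 - 18621) + 10108 = (2809 - 18621) + 10108 = -15812 + 10108 = -5704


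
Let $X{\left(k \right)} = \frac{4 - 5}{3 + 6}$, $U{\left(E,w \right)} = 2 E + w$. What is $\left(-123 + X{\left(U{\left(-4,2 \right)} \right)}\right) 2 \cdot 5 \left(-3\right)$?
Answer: $\frac{11080}{3} \approx 3693.3$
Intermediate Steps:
$U{\left(E,w \right)} = w + 2 E$
$X{\left(k \right)} = - \frac{1}{9}$
$\left(-123 + X{\left(U{\left(-4,2 \right)} \right)}\right) 2 \cdot 5 \left(-3\right) = \left(-123 - \frac{1}{9}\right) 2 \cdot 5 \left(-3\right) = - \frac{1108 \cdot 10 \left(-3\right)}{9} = \left(- \frac{1108}{9}\right) \left(-30\right) = \frac{11080}{3}$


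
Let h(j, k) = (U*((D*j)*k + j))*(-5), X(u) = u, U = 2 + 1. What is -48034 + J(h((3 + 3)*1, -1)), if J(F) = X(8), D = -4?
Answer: -48026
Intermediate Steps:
U = 3
h(j, k) = -15*j + 60*j*k (h(j, k) = (3*((-4*j)*k + j))*(-5) = (3*(-4*j*k + j))*(-5) = (3*(j - 4*j*k))*(-5) = (3*j - 12*j*k)*(-5) = -15*j + 60*j*k)
J(F) = 8
-48034 + J(h((3 + 3)*1, -1)) = -48034 + 8 = -48026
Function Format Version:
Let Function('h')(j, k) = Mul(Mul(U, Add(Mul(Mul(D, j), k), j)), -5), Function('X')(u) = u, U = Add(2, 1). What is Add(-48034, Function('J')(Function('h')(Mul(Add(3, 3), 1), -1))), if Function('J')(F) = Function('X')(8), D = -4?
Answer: -48026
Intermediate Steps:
U = 3
Function('h')(j, k) = Add(Mul(-15, j), Mul(60, j, k)) (Function('h')(j, k) = Mul(Mul(3, Add(Mul(Mul(-4, j), k), j)), -5) = Mul(Mul(3, Add(Mul(-4, j, k), j)), -5) = Mul(Mul(3, Add(j, Mul(-4, j, k))), -5) = Mul(Add(Mul(3, j), Mul(-12, j, k)), -5) = Add(Mul(-15, j), Mul(60, j, k)))
Function('J')(F) = 8
Add(-48034, Function('J')(Function('h')(Mul(Add(3, 3), 1), -1))) = Add(-48034, 8) = -48026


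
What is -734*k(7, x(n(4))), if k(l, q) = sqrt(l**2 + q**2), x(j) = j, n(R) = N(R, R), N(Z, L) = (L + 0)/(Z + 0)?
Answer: -3670*sqrt(2) ≈ -5190.2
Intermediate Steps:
N(Z, L) = L/Z
n(R) = 1 (n(R) = R/R = 1)
-734*k(7, x(n(4))) = -734*sqrt(7**2 + 1**2) = -734*sqrt(49 + 1) = -3670*sqrt(2)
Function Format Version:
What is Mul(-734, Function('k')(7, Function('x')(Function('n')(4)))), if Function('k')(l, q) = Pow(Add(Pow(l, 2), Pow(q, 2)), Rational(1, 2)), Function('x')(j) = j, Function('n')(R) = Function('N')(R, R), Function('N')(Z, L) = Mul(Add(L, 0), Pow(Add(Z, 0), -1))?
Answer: Mul(-3670, Pow(2, Rational(1, 2))) ≈ -5190.2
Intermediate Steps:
Function('N')(Z, L) = Mul(L, Pow(Z, -1))
Function('n')(R) = 1 (Function('n')(R) = Mul(R, Pow(R, -1)) = 1)
Mul(-734, Function('k')(7, Function('x')(Function('n')(4)))) = Mul(-734, Pow(Add(Pow(7, 2), Pow(1, 2)), Rational(1, 2))) = Mul(-734, Pow(Add(49, 1), Rational(1, 2))) = Mul(-734, Pow(50, Rational(1, 2))) = Mul(-734, Mul(5, Pow(2, Rational(1, 2)))) = Mul(-3670, Pow(2, Rational(1, 2)))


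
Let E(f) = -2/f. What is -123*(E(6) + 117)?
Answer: -14350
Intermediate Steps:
-123*(E(6) + 117) = -123*(-2/6 + 117) = -123*(-2*1/6 + 117) = -123*(-1/3 + 117) = -123*350/3 = -14350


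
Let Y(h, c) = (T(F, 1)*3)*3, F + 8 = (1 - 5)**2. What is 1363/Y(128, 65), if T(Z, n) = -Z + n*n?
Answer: -1363/63 ≈ -21.635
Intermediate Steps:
F = 8 (F = -8 + (1 - 5)**2 = -8 + (-4)**2 = -8 + 16 = 8)
T(Z, n) = n**2 - Z (T(Z, n) = -Z + n**2 = n**2 - Z)
Y(h, c) = -63 (Y(h, c) = ((1**2 - 1*8)*3)*3 = ((1 - 8)*3)*3 = -7*3*3 = -21*3 = -63)
1363/Y(128, 65) = 1363/(-63) = 1363*(-1/63) = -1363/63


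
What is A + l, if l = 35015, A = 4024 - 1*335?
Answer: 38704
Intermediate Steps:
A = 3689 (A = 4024 - 335 = 3689)
A + l = 3689 + 35015 = 38704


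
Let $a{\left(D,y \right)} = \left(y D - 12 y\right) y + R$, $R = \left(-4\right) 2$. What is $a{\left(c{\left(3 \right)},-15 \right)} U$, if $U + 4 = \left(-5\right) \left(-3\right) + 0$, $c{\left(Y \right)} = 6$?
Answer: $-14938$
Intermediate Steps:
$R = -8$
$a{\left(D,y \right)} = -8 + y \left(- 12 y + D y\right)$ ($a{\left(D,y \right)} = \left(y D - 12 y\right) y - 8 = \left(D y - 12 y\right) y - 8 = \left(- 12 y + D y\right) y - 8 = y \left(- 12 y + D y\right) - 8 = -8 + y \left(- 12 y + D y\right)$)
$U = 11$ ($U = -4 + \left(\left(-5\right) \left(-3\right) + 0\right) = -4 + \left(15 + 0\right) = -4 + 15 = 11$)
$a{\left(c{\left(3 \right)},-15 \right)} U = \left(-8 - 12 \left(-15\right)^{2} + 6 \left(-15\right)^{2}\right) 11 = \left(-8 - 2700 + 6 \cdot 225\right) 11 = \left(-8 - 2700 + 1350\right) 11 = \left(-1358\right) 11 = -14938$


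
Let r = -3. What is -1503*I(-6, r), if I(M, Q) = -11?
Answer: 16533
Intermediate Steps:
-1503*I(-6, r) = -1503*(-11) = 16533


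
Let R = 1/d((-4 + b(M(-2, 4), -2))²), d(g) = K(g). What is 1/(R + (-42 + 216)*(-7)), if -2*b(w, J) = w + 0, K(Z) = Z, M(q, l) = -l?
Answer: -4/4871 ≈ -0.00082119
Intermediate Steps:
b(w, J) = -w/2 (b(w, J) = -(w + 0)/2 = -w/2)
d(g) = g
R = ¼ (R = 1/((-4 - (-1)*4/2)²) = 1/((-4 - ½*(-4))²) = 1/((-4 + 2)²) = 1/((-2)²) = 1/4 = ¼ ≈ 0.25000)
1/(R + (-42 + 216)*(-7)) = 1/(¼ + (-42 + 216)*(-7)) = 1/(¼ + 174*(-7)) = 1/(¼ - 1218) = 1/(-4871/4) = -4/4871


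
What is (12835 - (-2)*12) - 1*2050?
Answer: 10809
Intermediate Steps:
(12835 - (-2)*12) - 1*2050 = (12835 - 2*(-12)) - 2050 = (12835 + 24) - 2050 = 12859 - 2050 = 10809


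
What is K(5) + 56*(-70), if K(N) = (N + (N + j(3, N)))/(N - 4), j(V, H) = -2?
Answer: -3912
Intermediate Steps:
K(N) = (-2 + 2*N)/(-4 + N) (K(N) = (N + (N - 2))/(N - 4) = (N + (-2 + N))/(-4 + N) = (-2 + 2*N)/(-4 + N))
K(5) + 56*(-70) = 2*(-1 + 5)/(-4 + 5) + 56*(-70) = 2*4/1 - 3920 = 2*1*4 - 3920 = 8 - 3920 = -3912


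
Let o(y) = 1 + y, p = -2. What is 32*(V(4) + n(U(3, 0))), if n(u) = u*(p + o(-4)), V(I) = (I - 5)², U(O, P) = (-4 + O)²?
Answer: -128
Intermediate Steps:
V(I) = (-5 + I)²
n(u) = -5*u (n(u) = u*(-2 + (1 - 4)) = u*(-2 - 3) = u*(-5) = -5*u)
32*(V(4) + n(U(3, 0))) = 32*((-5 + 4)² - 5*(-4 + 3)²) = 32*((-1)² - 5*(-1)²) = 32*(1 - 5*1) = 32*(1 - 5) = 32*(-4) = -128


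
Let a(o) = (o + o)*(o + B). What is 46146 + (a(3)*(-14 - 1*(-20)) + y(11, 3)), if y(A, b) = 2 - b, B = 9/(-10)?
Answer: 231103/5 ≈ 46221.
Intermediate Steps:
B = -9/10 (B = 9*(-1/10) = -9/10 ≈ -0.90000)
a(o) = 2*o*(-9/10 + o) (a(o) = (o + o)*(o - 9/10) = (2*o)*(-9/10 + o) = 2*o*(-9/10 + o))
46146 + (a(3)*(-14 - 1*(-20)) + y(11, 3)) = 46146 + (((1/5)*3*(-9 + 10*3))*(-14 - 1*(-20)) + (2 - 1*3)) = 46146 + (((1/5)*3*(-9 + 30))*(-14 + 20) + (2 - 3)) = 46146 + (((1/5)*3*21)*6 - 1) = 46146 + ((63/5)*6 - 1) = 46146 + (378/5 - 1) = 46146 + 373/5 = 231103/5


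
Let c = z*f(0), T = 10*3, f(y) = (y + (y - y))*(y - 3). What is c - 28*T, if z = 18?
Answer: -840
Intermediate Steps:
f(y) = y*(-3 + y) (f(y) = (y + 0)*(-3 + y) = y*(-3 + y))
T = 30
c = 0 (c = 18*(0*(-3 + 0)) = 18*(0*(-3)) = 18*0 = 0)
c - 28*T = 0 - 28*30 = 0 - 840 = -840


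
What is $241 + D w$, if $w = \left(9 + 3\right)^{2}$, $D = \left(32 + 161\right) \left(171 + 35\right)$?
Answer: $5725393$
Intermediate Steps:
$D = 39758$ ($D = 193 \cdot 206 = 39758$)
$w = 144$ ($w = 12^{2} = 144$)
$241 + D w = 241 + 39758 \cdot 144 = 241 + 5725152 = 5725393$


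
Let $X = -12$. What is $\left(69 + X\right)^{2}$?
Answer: $3249$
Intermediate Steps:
$\left(69 + X\right)^{2} = \left(69 - 12\right)^{2} = 57^{2} = 3249$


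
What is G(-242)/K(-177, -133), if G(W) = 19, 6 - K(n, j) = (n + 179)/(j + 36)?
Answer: 1843/584 ≈ 3.1558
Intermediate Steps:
K(n, j) = 6 - (179 + n)/(36 + j) (K(n, j) = 6 - (n + 179)/(j + 36) = 6 - (179 + n)/(36 + j))
G(-242)/K(-177, -133) = 19/(((37 - 1*(-177) + 6*(-133))/(36 - 133))) = 19/(((37 + 177 - 798)/(-97))) = 19/((-1/97*(-584))) = 19/(584/97) = 19*(97/584) = 1843/584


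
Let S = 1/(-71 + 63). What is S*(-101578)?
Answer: 50789/4 ≈ 12697.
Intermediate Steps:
S = -⅛ (S = 1/(-8) = -⅛ ≈ -0.12500)
S*(-101578) = -⅛*(-101578) = 50789/4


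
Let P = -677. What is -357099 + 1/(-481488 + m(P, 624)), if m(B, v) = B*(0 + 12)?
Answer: -174839955589/489612 ≈ -3.5710e+5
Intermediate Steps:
m(B, v) = 12*B (m(B, v) = B*12 = 12*B)
-357099 + 1/(-481488 + m(P, 624)) = -357099 + 1/(-481488 + 12*(-677)) = -357099 + 1/(-481488 - 8124) = -357099 + 1/(-489612) = -357099 - 1/489612 = -174839955589/489612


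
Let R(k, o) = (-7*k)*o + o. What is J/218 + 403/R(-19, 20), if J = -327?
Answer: -3617/2680 ≈ -1.3496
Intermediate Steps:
R(k, o) = o - 7*k*o (R(k, o) = -7*k*o + o = o - 7*k*o)
J/218 + 403/R(-19, 20) = -327/218 + 403/((20*(1 - 7*(-19)))) = -327*1/218 + 403/((20*(1 + 133))) = -3/2 + 403/((20*134)) = -3/2 + 403/2680 = -3617/2680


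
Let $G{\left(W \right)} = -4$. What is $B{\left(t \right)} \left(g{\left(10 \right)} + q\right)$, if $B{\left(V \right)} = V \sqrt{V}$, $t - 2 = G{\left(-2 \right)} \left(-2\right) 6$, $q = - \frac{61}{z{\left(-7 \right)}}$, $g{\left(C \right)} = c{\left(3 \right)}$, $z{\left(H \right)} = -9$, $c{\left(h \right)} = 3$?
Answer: $\frac{22000 \sqrt{2}}{9} \approx 3457.0$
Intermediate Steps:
$g{\left(C \right)} = 3$
$q = \frac{61}{9}$ ($q = - \frac{61}{-9} = \left(-61\right) \left(- \frac{1}{9}\right) = \frac{61}{9} \approx 6.7778$)
$t = 50$ ($t = 2 + \left(-4\right) \left(-2\right) 6 = 2 + 8 \cdot 6 = 2 + 48 = 50$)
$B{\left(V \right)} = V^{\frac{3}{2}}$
$B{\left(t \right)} \left(g{\left(10 \right)} + q\right) = 50^{\frac{3}{2}} \left(3 + \frac{61}{9}\right) = 250 \sqrt{2} \cdot \frac{88}{9} = \frac{22000 \sqrt{2}}{9}$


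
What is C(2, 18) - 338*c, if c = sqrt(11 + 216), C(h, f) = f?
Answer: 18 - 338*sqrt(227) ≈ -5074.5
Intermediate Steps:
c = sqrt(227) ≈ 15.067
C(2, 18) - 338*c = 18 - 338*sqrt(227)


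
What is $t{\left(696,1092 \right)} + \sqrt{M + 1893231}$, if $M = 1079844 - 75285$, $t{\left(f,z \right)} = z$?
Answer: $1092 + \sqrt{2897790} \approx 2794.3$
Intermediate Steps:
$M = 1004559$
$t{\left(696,1092 \right)} + \sqrt{M + 1893231} = 1092 + \sqrt{1004559 + 1893231} = 1092 + \sqrt{2897790}$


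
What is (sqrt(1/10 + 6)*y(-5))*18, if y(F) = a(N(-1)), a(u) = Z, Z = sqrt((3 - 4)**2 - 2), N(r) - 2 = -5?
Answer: 9*I*sqrt(610)/5 ≈ 44.457*I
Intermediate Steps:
N(r) = -3 (N(r) = 2 - 5 = -3)
Z = I (Z = sqrt((-1)**2 - 2) = sqrt(1 - 2) = sqrt(-1) = I ≈ 1.0*I)
a(u) = I
y(F) = I
(sqrt(1/10 + 6)*y(-5))*18 = (sqrt(1/10 + 6)*I)*18 = (sqrt(61/10)*I)*18 = ((sqrt(610)/10)*I)*18 = (I*sqrt(610)/10)*18 = 9*I*sqrt(610)/5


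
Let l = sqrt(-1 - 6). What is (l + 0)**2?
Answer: -7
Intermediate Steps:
l = I*sqrt(7) (l = sqrt(-7) = I*sqrt(7) ≈ 2.6458*I)
(l + 0)**2 = (I*sqrt(7) + 0)**2 = (I*sqrt(7))**2 = -7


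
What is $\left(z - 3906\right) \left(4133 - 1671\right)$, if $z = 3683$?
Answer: $-549026$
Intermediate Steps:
$\left(z - 3906\right) \left(4133 - 1671\right) = \left(3683 - 3906\right) \left(4133 - 1671\right) = \left(-223\right) 2462 = -549026$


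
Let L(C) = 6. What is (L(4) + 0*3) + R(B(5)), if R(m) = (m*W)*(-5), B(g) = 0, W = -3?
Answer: 6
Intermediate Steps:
R(m) = 15*m (R(m) = (m*(-3))*(-5) = -3*m*(-5) = 15*m)
(L(4) + 0*3) + R(B(5)) = (6 + 0*3) + 15*0 = (6 + 0) + 0 = 6 + 0 = 6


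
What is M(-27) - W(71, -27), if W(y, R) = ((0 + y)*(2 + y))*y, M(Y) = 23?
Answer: -367970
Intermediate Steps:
W(y, R) = y²*(2 + y) (W(y, R) = (y*(2 + y))*y = y²*(2 + y))
M(-27) - W(71, -27) = 23 - 71²*(2 + 71) = 23 - 5041*73 = 23 - 1*367993 = 23 - 367993 = -367970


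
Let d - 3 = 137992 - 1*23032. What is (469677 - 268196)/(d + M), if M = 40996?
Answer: 201481/155959 ≈ 1.2919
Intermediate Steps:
d = 114963 (d = 3 + (137992 - 1*23032) = 3 + (137992 - 23032) = 3 + 114960 = 114963)
(469677 - 268196)/(d + M) = (469677 - 268196)/(114963 + 40996) = 201481/155959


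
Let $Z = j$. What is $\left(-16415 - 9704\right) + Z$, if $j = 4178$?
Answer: $-21941$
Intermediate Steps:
$Z = 4178$
$\left(-16415 - 9704\right) + Z = \left(-16415 - 9704\right) + 4178 = -26119 + 4178 = -21941$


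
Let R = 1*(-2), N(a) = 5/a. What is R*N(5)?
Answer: -2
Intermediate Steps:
R = -2
R*N(5) = -10/5 = -2*1 = -2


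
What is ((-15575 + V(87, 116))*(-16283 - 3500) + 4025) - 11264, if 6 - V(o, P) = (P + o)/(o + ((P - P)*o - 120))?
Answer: 10159795555/33 ≈ 3.0787e+8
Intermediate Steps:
V(o, P) = 6 - (P + o)/(-120 + o) (V(o, P) = 6 - (P + o)/(o + ((P - P)*o - 120)) = 6 - (P + o)/(o + (0*o - 120)) = 6 - (P + o)/(o + (0 - 120)) = 6 - (P + o)/(o - 120) = 6 - (P + o)/(-120 + o))
((-15575 + V(87, 116))*(-16283 - 3500) + 4025) - 11264 = ((-15575 + (-720 - 1*116 + 5*87)/(-120 + 87))*(-16283 - 3500) + 4025) - 11264 = ((-15575 + (-720 - 116 + 435)/(-33))*(-19783) + 4025) - 11264 = ((-15575 - 1/33*(-401))*(-19783) + 4025) - 11264 = ((-15575 + 401/33)*(-19783) + 4025) - 11264 = (-513574/33*(-19783) + 4025) - 11264 = (10160034442/33 + 4025) - 11264 = 10160167267/33 - 11264 = 10159795555/33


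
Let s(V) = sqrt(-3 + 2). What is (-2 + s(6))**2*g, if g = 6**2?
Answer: 108 - 144*I ≈ 108.0 - 144.0*I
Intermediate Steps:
s(V) = I (s(V) = sqrt(-1) = I)
g = 36
(-2 + s(6))**2*g = (-2 + I)**2*36 = 36*(-2 + I)**2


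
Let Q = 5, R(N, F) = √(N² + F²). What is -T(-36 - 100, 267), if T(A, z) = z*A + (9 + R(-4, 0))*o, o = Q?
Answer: 36247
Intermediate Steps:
R(N, F) = √(F² + N²)
o = 5
T(A, z) = 65 + A*z (T(A, z) = z*A + (9 + √(0² + (-4)²))*5 = A*z + (9 + √(0 + 16))*5 = A*z + (9 + √16)*5 = A*z + (9 + 4)*5 = A*z + 13*5 = A*z + 65 = 65 + A*z)
-T(-36 - 100, 267) = -(65 + (-36 - 100)*267) = -(65 - 136*267) = -(65 - 36312) = -1*(-36247) = 36247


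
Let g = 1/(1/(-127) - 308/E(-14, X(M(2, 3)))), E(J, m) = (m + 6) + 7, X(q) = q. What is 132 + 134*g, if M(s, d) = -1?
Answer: 9255/73 ≈ 126.78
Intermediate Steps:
E(J, m) = 13 + m (E(J, m) = (6 + m) + 7 = 13 + m)
g = -381/9782 (g = 1/(1/(-127) - 308/(13 - 1)) = 1/(-1/127 - 308/12) = 1/(-1/127 - 308*1/12) = 1/(-1/127 - 77/3) = 1/(-9782/381) = -381/9782 ≈ -0.038949)
132 + 134*g = 132 + 134*(-381/9782) = 132 - 381/73 = 9255/73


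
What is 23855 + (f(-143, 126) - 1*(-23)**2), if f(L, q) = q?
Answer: 23452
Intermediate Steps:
23855 + (f(-143, 126) - 1*(-23)**2) = 23855 + (126 - 1*(-23)**2) = 23855 + (126 - 1*529) = 23855 + (126 - 529) = 23855 - 403 = 23452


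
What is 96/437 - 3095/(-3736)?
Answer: 1711171/1632632 ≈ 1.0481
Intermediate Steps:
96/437 - 3095/(-3736) = 96*(1/437) - 3095*(-1/3736) = 96/437 + 3095/3736 = 1711171/1632632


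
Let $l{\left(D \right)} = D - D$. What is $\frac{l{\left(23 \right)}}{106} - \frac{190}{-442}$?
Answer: $\frac{95}{221} \approx 0.42986$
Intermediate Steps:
$l{\left(D \right)} = 0$
$\frac{l{\left(23 \right)}}{106} - \frac{190}{-442} = \frac{0}{106} - \frac{190}{-442} = 0 \cdot \frac{1}{106} - - \frac{95}{221} = 0 + \frac{95}{221} = \frac{95}{221}$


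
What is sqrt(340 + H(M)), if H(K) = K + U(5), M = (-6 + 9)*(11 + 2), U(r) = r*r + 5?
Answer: sqrt(409) ≈ 20.224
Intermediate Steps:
U(r) = 5 + r**2 (U(r) = r**2 + 5 = 5 + r**2)
M = 39 (M = 3*13 = 39)
H(K) = 30 + K (H(K) = K + (5 + 5**2) = K + (5 + 25) = K + 30 = 30 + K)
sqrt(340 + H(M)) = sqrt(340 + (30 + 39)) = sqrt(340 + 69) = sqrt(409)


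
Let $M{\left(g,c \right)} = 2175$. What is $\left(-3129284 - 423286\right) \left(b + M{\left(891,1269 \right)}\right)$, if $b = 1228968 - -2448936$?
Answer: $-13073738253030$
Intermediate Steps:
$b = 3677904$ ($b = 1228968 + 2448936 = 3677904$)
$\left(-3129284 - 423286\right) \left(b + M{\left(891,1269 \right)}\right) = \left(-3129284 - 423286\right) \left(3677904 + 2175\right) = \left(-3552570\right) 3680079 = -13073738253030$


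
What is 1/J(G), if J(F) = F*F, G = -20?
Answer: 1/400 ≈ 0.0025000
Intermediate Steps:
J(F) = F**2
1/J(G) = 1/((-20)**2) = 1/400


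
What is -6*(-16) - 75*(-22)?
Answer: 1746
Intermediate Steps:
-6*(-16) - 75*(-22) = 96 + 1650 = 1746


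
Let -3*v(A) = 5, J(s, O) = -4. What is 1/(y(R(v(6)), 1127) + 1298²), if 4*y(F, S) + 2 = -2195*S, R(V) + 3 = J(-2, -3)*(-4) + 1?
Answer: 4/4265449 ≈ 9.3777e-7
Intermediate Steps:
v(A) = -5/3 (v(A) = -⅓*5 = -5/3)
R(V) = 14 (R(V) = -3 + (-4*(-4) + 1) = -3 + (16 + 1) = -3 + 17 = 14)
y(F, S) = -½ - 2195*S/4 (y(F, S) = -½ + (-2195*S)/4 = -½ - 2195*S/4)
1/(y(R(v(6)), 1127) + 1298²) = 1/((-½ - 2195/4*1127) + 1298²) = 1/((-½ - 2473765/4) + 1684804) = 1/(-2473767/4 + 1684804) = 1/(4265449/4) = 4/4265449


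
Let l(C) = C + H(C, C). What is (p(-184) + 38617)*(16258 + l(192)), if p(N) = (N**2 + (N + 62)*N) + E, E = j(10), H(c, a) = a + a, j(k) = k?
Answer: 1598068454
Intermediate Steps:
H(c, a) = 2*a
E = 10
p(N) = 10 + N**2 + N*(62 + N) (p(N) = (N**2 + (N + 62)*N) + 10 = (N**2 + (62 + N)*N) + 10 = (N**2 + N*(62 + N)) + 10 = 10 + N**2 + N*(62 + N))
l(C) = 3*C (l(C) = C + 2*C = 3*C)
(p(-184) + 38617)*(16258 + l(192)) = ((10 + 2*(-184)**2 + 62*(-184)) + 38617)*(16258 + 3*192) = ((10 + 2*33856 - 11408) + 38617)*(16258 + 576) = ((10 + 67712 - 11408) + 38617)*16834 = (56314 + 38617)*16834 = 94931*16834 = 1598068454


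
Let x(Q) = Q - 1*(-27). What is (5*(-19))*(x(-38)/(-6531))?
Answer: -1045/6531 ≈ -0.16001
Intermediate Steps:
x(Q) = 27 + Q (x(Q) = Q + 27 = 27 + Q)
(5*(-19))*(x(-38)/(-6531)) = (5*(-19))*((27 - 38)/(-6531)) = -(-1045)*(-1)/6531 = -95*11/6531 = -1045/6531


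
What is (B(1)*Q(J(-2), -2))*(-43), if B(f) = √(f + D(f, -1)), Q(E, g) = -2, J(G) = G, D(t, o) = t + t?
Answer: 86*√3 ≈ 148.96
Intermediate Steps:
D(t, o) = 2*t
B(f) = √3*√f (B(f) = √(f + 2*f) = √(3*f) = √3*√f)
(B(1)*Q(J(-2), -2))*(-43) = ((√3*√1)*(-2))*(-43) = ((√3*1)*(-2))*(-43) = (√3*(-2))*(-43) = -2*√3*(-43) = 86*√3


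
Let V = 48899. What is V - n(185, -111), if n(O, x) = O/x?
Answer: 146702/3 ≈ 48901.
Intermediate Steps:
V - n(185, -111) = 48899 - 185/(-111) = 48899 - 185*(-1)/111 = 48899 - 1*(-5/3) = 48899 + 5/3 = 146702/3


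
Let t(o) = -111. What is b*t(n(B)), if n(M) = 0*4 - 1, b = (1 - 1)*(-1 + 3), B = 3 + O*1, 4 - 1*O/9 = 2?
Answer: 0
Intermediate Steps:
O = 18 (O = 36 - 9*2 = 36 - 18 = 18)
B = 21 (B = 3 + 18*1 = 3 + 18 = 21)
b = 0 (b = 0*2 = 0)
n(M) = -1 (n(M) = 0 - 1 = -1)
b*t(n(B)) = 0*(-111) = 0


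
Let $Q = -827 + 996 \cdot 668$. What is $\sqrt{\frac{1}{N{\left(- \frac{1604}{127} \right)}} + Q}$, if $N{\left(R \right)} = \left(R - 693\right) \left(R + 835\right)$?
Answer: $\frac{\sqrt{58210201144930784436570990}}{9359480215} \approx 815.17$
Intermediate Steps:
$Q = 664501$ ($Q = -827 + 665328 = 664501$)
$N{\left(R \right)} = \left(-693 + R\right) \left(835 + R\right)$
$\sqrt{\frac{1}{N{\left(- \frac{1604}{127} \right)}} + Q} = \sqrt{\frac{1}{-578655 + \left(- \frac{1604}{127}\right)^{2} + 142 \left(- \frac{1604}{127}\right)} + 664501} = \sqrt{\frac{1}{-578655 + \frac{2572816}{16129} - \frac{227768}{127}} + 664501} = \sqrt{\frac{1}{- \frac{9359480215}{16129}} + 664501} = \sqrt{- \frac{16129}{9359480215} + 664501} = \sqrt{\frac{6219383962331586}{9359480215}} = \frac{\sqrt{58210201144930784436570990}}{9359480215}$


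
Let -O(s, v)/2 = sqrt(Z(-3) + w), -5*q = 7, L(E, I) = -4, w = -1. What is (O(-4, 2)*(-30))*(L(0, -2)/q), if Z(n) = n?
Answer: 2400*I/7 ≈ 342.86*I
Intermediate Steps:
q = -7/5 (q = -1/5*7 = -7/5 ≈ -1.4000)
O(s, v) = -4*I (O(s, v) = -2*sqrt(-3 - 1) = -4*I)
(O(-4, 2)*(-30))*(L(0, -2)/q) = (-4*I*(-30))*(-4/(-7/5)) = (120*I)*(-4*(-5/7)) = (120*I)*(20/7) = 2400*I/7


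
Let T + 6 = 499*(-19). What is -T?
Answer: 9487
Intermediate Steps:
T = -9487 (T = -6 + 499*(-19) = -6 - 9481 = -9487)
-T = -1*(-9487) = 9487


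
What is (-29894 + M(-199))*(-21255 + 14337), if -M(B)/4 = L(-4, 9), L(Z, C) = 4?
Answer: 206917380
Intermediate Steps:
M(B) = -16 (M(B) = -4*4 = -16)
(-29894 + M(-199))*(-21255 + 14337) = (-29894 - 16)*(-21255 + 14337) = -29910*(-6918) = 206917380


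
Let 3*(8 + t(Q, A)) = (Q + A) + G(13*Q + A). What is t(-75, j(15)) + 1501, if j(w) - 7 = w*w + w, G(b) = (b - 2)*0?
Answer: 4651/3 ≈ 1550.3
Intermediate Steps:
G(b) = 0 (G(b) = (-2 + b)*0 = 0)
j(w) = 7 + w + w² (j(w) = 7 + (w*w + w) = 7 + (w² + w) = 7 + (w + w²) = 7 + w + w²)
t(Q, A) = -8 + A/3 + Q/3 (t(Q, A) = -8 + ((Q + A) + 0)/3 = -8 + ((A + Q) + 0)/3 = -8 + (A + Q)/3 = -8 + (A/3 + Q/3) = -8 + A/3 + Q/3)
t(-75, j(15)) + 1501 = (-8 + (7 + 15 + 15²)/3 + (⅓)*(-75)) + 1501 = (-8 + (7 + 15 + 225)/3 - 25) + 1501 = (-8 + (⅓)*247 - 25) + 1501 = (-8 + 247/3 - 25) + 1501 = 148/3 + 1501 = 4651/3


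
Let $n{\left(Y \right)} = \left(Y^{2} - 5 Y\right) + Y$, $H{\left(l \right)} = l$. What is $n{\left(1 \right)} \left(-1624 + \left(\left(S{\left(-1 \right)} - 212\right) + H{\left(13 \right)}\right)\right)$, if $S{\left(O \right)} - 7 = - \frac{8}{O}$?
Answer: $5424$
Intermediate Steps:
$S{\left(O \right)} = 7 - \frac{8}{O}$
$n{\left(Y \right)} = Y^{2} - 4 Y$
$n{\left(1 \right)} \left(-1624 + \left(\left(S{\left(-1 \right)} - 212\right) + H{\left(13 \right)}\right)\right) = 1 \left(-4 + 1\right) \left(-1624 + \left(\left(\left(7 - \frac{8}{-1}\right) - 212\right) + 13\right)\right) = 1 \left(-3\right) \left(-1624 + \left(\left(\left(7 - -8\right) - 212\right) + 13\right)\right) = - 3 \left(-1624 + \left(\left(\left(7 + 8\right) - 212\right) + 13\right)\right) = - 3 \left(-1624 + \left(\left(15 - 212\right) + 13\right)\right) = - 3 \left(-1624 + \left(-197 + 13\right)\right) = - 3 \left(-1624 - 184\right) = \left(-3\right) \left(-1808\right) = 5424$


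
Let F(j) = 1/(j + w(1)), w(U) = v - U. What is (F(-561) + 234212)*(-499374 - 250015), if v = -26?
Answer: -103203346373795/588 ≈ -1.7552e+11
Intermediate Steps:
w(U) = -26 - U
F(j) = 1/(-27 + j) (F(j) = 1/(j + (-26 - 1*1)) = 1/(j + (-26 - 1)) = 1/(j - 27) = 1/(-27 + j))
(F(-561) + 234212)*(-499374 - 250015) = (1/(-27 - 561) + 234212)*(-499374 - 250015) = (1/(-588) + 234212)*(-749389) = (-1/588 + 234212)*(-749389) = (137716655/588)*(-749389) = -103203346373795/588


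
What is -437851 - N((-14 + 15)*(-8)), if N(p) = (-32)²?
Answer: -438875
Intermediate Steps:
N(p) = 1024
-437851 - N((-14 + 15)*(-8)) = -437851 - 1*1024 = -437851 - 1024 = -438875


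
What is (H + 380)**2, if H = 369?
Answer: 561001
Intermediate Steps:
(H + 380)**2 = (369 + 380)**2 = 749**2 = 561001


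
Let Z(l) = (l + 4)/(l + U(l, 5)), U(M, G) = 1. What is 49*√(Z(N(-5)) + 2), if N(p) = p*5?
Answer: 49*√46/4 ≈ 83.083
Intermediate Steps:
N(p) = 5*p
Z(l) = (4 + l)/(1 + l) (Z(l) = (l + 4)/(l + 1) = (4 + l)/(1 + l))
49*√(Z(N(-5)) + 2) = 49*√((4 + 5*(-5))/(1 + 5*(-5)) + 2) = 49*√((4 - 25)/(1 - 25) + 2) = 49*√(-21/(-24) + 2) = 49*√(-1/24*(-21) + 2) = 49*√(7/8 + 2) = 49*√(23/8) = 49*(√46/4) = 49*√46/4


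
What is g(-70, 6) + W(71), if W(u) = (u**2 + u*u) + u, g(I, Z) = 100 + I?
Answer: 10183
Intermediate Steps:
W(u) = u + 2*u**2 (W(u) = (u**2 + u**2) + u = 2*u**2 + u = u + 2*u**2)
g(-70, 6) + W(71) = (100 - 70) + 71*(1 + 2*71) = 30 + 71*(1 + 142) = 30 + 71*143 = 30 + 10153 = 10183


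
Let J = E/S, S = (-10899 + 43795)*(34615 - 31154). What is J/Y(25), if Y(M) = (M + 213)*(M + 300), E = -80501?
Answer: -80501/8806533881600 ≈ -9.1410e-9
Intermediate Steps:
S = 113853056 (S = 32896*3461 = 113853056)
Y(M) = (213 + M)*(300 + M)
J = -80501/113853056 ≈ -0.00070706
J/Y(25) = -80501/(113853056*(63900 + 25**2 + 513*25)) = -80501/(113853056*(63900 + 625 + 12825)) = -80501/113853056/77350 = -80501/113853056*1/77350 = -80501/8806533881600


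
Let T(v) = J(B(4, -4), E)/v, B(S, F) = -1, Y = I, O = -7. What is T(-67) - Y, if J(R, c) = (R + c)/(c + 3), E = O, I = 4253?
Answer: -284953/67 ≈ -4253.0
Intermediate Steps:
Y = 4253
E = -7
J(R, c) = (R + c)/(3 + c)
T(v) = 2/v (T(v) = ((-1 - 7)/(3 - 7))/v = (-8/(-4))/v = (-¼*(-8))/v = 2/v)
T(-67) - Y = 2/(-67) - 1*4253 = 2*(-1/67) - 4253 = -2/67 - 4253 = -284953/67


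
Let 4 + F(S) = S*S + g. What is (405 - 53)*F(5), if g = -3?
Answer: 6336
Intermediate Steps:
F(S) = -7 + S**2 (F(S) = -4 + (S*S - 3) = -4 + (S**2 - 3) = -4 + (-3 + S**2) = -7 + S**2)
(405 - 53)*F(5) = (405 - 53)*(-7 + 5**2) = 352*(-7 + 25) = 352*18 = 6336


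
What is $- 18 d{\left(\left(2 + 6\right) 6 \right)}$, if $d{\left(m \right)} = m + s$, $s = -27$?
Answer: $-378$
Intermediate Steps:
$d{\left(m \right)} = -27 + m$ ($d{\left(m \right)} = m - 27 = -27 + m$)
$- 18 d{\left(\left(2 + 6\right) 6 \right)} = - 18 \left(-27 + \left(2 + 6\right) 6\right) = - 18 \left(-27 + 8 \cdot 6\right) = - 18 \left(-27 + 48\right) = \left(-18\right) 21 = -378$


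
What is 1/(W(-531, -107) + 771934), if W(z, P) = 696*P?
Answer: 1/697462 ≈ 1.4338e-6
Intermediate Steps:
1/(W(-531, -107) + 771934) = 1/(696*(-107) + 771934) = 1/(-74472 + 771934) = 1/697462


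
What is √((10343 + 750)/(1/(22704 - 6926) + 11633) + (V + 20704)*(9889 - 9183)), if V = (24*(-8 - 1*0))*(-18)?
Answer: √22985238316297650142926/36709095 ≈ 4130.0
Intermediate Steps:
V = 3456 (V = (24*(-8 + 0))*(-18) = (24*(-8))*(-18) = -192*(-18) = 3456)
√((10343 + 750)/(1/(22704 - 6926) + 11633) + (V + 20704)*(9889 - 9183)) = √((10343 + 750)/(1/(22704 - 6926) + 11633) + (3456 + 20704)*(9889 - 9183)) = √(11093/(1/15778 + 11633) + 24160*706) = √(11093/(1/15778 + 11633) + 17056960) = √(11093/(183545475/15778) + 17056960) = √(11093*(15778/183545475) + 17056960) = √(175025354/183545475 + 17056960) = √(3130728000281354/183545475) = √22985238316297650142926/36709095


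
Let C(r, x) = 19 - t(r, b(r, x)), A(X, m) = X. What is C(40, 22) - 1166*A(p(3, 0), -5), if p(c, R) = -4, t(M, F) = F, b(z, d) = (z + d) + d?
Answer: 4599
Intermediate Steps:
b(z, d) = z + 2*d (b(z, d) = (d + z) + d = z + 2*d)
C(r, x) = 19 - r - 2*x (C(r, x) = 19 - (r + 2*x) = 19 + (-r - 2*x) = 19 - r - 2*x)
C(40, 22) - 1166*A(p(3, 0), -5) = (19 - 1*40 - 2*22) - 1166*(-4) = (19 - 40 - 44) + 4664 = -65 + 4664 = 4599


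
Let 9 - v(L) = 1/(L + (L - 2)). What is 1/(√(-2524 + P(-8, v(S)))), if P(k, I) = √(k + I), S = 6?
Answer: -I*√10/√(25240 - 3*√10) ≈ -0.019908*I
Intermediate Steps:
v(L) = 9 - 1/(-2 + 2*L) (v(L) = 9 - 1/(L + (L - 2)) = 9 - 1/(L + (-2 + L)) = 9 - 1/(-2 + 2*L))
P(k, I) = √(I + k)
1/(√(-2524 + P(-8, v(S)))) = 1/(√(-2524 + √((-19 + 18*6)/(2*(-1 + 6)) - 8))) = 1/(√(-2524 + √((½)*(-19 + 108)/5 - 8))) = 1/(√(-2524 + √((½)*(⅕)*89 - 8))) = 1/(√(-2524 + √(89/10 - 8))) = 1/(√(-2524 + √(9/10))) = 1/(√(-2524 + 3*√10/10)) = (-2524 + 3*√10/10)^(-½)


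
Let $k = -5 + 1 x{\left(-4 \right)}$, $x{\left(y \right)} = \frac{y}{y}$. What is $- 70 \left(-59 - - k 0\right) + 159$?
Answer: $4289$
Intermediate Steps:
$x{\left(y \right)} = 1$
$k = -4$ ($k = -5 + 1 \cdot 1 = -5 + 1 = -4$)
$- 70 \left(-59 - - k 0\right) + 159 = - 70 \left(-59 - \left(-1\right) \left(-4\right) 0\right) + 159 = - 70 \left(-59 - 4 \cdot 0\right) + 159 = - 70 \left(-59 - 0\right) + 159 = - 70 \left(-59 + 0\right) + 159 = \left(-70\right) \left(-59\right) + 159 = 4130 + 159 = 4289$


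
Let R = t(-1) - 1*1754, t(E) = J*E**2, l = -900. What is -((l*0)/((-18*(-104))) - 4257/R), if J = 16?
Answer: -387/158 ≈ -2.4494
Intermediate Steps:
t(E) = 16*E**2
R = -1738 (R = 16*(-1)**2 - 1*1754 = 16*1 - 1754 = 16 - 1754 = -1738)
-((l*0)/((-18*(-104))) - 4257/R) = -((-900*0)/((-18*(-104))) - 4257/(-1738)) = -(0/1872 - 4257*(-1/1738)) = -(0*(1/1872) + 387/158) = -(0 + 387/158) = -1*387/158 = -387/158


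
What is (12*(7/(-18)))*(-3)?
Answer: 14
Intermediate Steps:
(12*(7/(-18)))*(-3) = (12*(7*(-1/18)))*(-3) = (12*(-7/18))*(-3) = -14/3*(-3) = 14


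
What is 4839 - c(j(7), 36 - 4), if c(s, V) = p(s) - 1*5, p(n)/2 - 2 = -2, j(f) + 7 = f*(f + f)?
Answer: 4844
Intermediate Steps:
j(f) = -7 + 2*f² (j(f) = -7 + f*(f + f) = -7 + f*(2*f) = -7 + 2*f²)
p(n) = 0 (p(n) = 4 + 2*(-2) = 4 - 4 = 0)
c(s, V) = -5 (c(s, V) = 0 - 1*5 = 0 - 5 = -5)
4839 - c(j(7), 36 - 4) = 4839 - 1*(-5) = 4839 + 5 = 4844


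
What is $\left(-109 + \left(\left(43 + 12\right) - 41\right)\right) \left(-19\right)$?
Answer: $1805$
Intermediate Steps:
$\left(-109 + \left(\left(43 + 12\right) - 41\right)\right) \left(-19\right) = \left(-109 + \left(55 - 41\right)\right) \left(-19\right) = \left(-109 + 14\right) \left(-19\right) = \left(-95\right) \left(-19\right) = 1805$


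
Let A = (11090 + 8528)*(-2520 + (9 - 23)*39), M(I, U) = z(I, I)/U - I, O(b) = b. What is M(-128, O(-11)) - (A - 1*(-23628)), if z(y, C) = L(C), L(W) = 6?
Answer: 661378162/11 ≈ 6.0125e+7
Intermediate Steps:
z(y, C) = 6
M(I, U) = -I + 6/U (M(I, U) = 6/U - I = -I + 6/U)
A = -60148788 (A = 19618*(-2520 - 14*39) = 19618*(-2520 - 546) = 19618*(-3066) = -60148788)
M(-128, O(-11)) - (A - 1*(-23628)) = (-1*(-128) + 6/(-11)) - (-60148788 - 1*(-23628)) = (128 + 6*(-1/11)) - (-60148788 + 23628) = (128 - 6/11) - 1*(-60125160) = 1402/11 + 60125160 = 661378162/11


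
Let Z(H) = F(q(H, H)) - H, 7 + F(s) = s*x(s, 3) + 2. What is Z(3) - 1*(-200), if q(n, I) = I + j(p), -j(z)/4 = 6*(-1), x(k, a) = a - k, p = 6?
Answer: -456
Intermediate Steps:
j(z) = 24 (j(z) = -24*(-1) = -4*(-6) = 24)
q(n, I) = 24 + I (q(n, I) = I + 24 = 24 + I)
F(s) = -5 + s*(3 - s) (F(s) = -7 + (s*(3 - s) + 2) = -7 + (2 + s*(3 - s)) = -5 + s*(3 - s))
Z(H) = -5 - H - (21 + H)*(24 + H) (Z(H) = (-5 - (24 + H)*(-3 + (24 + H))) - H = (-5 - (24 + H)*(21 + H)) - H = (-5 - (21 + H)*(24 + H)) - H = -5 - H - (21 + H)*(24 + H))
Z(3) - 1*(-200) = (-509 - 1*3**2 - 46*3) - 1*(-200) = (-509 - 1*9 - 138) + 200 = (-509 - 9 - 138) + 200 = -656 + 200 = -456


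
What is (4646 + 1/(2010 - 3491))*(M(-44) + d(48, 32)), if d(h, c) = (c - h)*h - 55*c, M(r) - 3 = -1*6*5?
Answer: -17580252375/1481 ≈ -1.1871e+7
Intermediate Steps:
M(r) = -27 (M(r) = 3 - 1*6*5 = 3 - 6*5 = 3 - 30 = -27)
d(h, c) = -55*c + h*(c - h) (d(h, c) = h*(c - h) - 55*c = -55*c + h*(c - h))
(4646 + 1/(2010 - 3491))*(M(-44) + d(48, 32)) = (4646 + 1/(2010 - 3491))*(-27 + (-1*48² - 55*32 + 32*48)) = (4646 + 1/(-1481))*(-27 + (-1*2304 - 1760 + 1536)) = (4646 - 1/1481)*(-27 + (-2304 - 1760 + 1536)) = 6880725*(-27 - 2528)/1481 = (6880725/1481)*(-2555) = -17580252375/1481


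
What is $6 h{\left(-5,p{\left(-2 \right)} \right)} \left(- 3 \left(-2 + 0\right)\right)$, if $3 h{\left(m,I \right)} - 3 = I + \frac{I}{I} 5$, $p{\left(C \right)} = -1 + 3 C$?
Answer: $12$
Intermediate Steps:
$h{\left(m,I \right)} = \frac{8}{3} + \frac{I}{3}$ ($h{\left(m,I \right)} = 1 + \frac{I + \frac{I}{I} 5}{3} = 1 + \frac{I + 1 \cdot 5}{3} = 1 + \frac{I + 5}{3} = 1 + \frac{5 + I}{3} = 1 + \left(\frac{5}{3} + \frac{I}{3}\right) = \frac{8}{3} + \frac{I}{3}$)
$6 h{\left(-5,p{\left(-2 \right)} \right)} \left(- 3 \left(-2 + 0\right)\right) = 6 \left(\frac{8}{3} + \frac{-1 + 3 \left(-2\right)}{3}\right) \left(- 3 \left(-2 + 0\right)\right) = 6 \left(\frac{8}{3} + \frac{-1 - 6}{3}\right) \left(\left(-3\right) \left(-2\right)\right) = 6 \left(\frac{8}{3} + \frac{1}{3} \left(-7\right)\right) 6 = 6 \left(\frac{8}{3} - \frac{7}{3}\right) 6 = 6 \cdot \frac{1}{3} \cdot 6 = 2 \cdot 6 = 12$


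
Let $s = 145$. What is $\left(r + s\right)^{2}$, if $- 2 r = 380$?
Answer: $2025$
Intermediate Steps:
$r = -190$ ($r = \left(- \frac{1}{2}\right) 380 = -190$)
$\left(r + s\right)^{2} = \left(-190 + 145\right)^{2} = \left(-45\right)^{2} = 2025$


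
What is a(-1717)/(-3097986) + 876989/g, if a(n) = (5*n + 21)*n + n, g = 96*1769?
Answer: 421519625/1007878112 ≈ 0.41822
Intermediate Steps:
g = 169824
a(n) = n + n*(21 + 5*n) (a(n) = (21 + 5*n)*n + n = n*(21 + 5*n) + n = n + n*(21 + 5*n))
a(-1717)/(-3097986) + 876989/g = -1717*(22 + 5*(-1717))/(-3097986) + 876989/169824 = -1717*(22 - 8585)*(-1/3097986) + 876989*(1/169824) = -1717*(-8563)*(-1/3097986) + 30241/5856 = 14702671*(-1/3097986) + 30241/5856 = -14702671/3097986 + 30241/5856 = 421519625/1007878112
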